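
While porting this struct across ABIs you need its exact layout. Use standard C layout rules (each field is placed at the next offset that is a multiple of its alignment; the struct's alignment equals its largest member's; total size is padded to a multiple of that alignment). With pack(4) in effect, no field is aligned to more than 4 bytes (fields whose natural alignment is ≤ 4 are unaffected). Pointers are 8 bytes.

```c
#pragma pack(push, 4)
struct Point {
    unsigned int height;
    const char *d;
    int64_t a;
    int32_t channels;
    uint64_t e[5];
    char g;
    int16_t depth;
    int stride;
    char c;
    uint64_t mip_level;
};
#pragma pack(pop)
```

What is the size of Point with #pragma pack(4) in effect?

0..4  height  (4B, 4-aligned)
4..12  d  (8B, 4-aligned)
12..20  a  (8B, 4-aligned)
20..24  channels  (4B, 4-aligned)
24..64  e  (40B, 4-aligned)
64..65  g  (1B, 1-aligned)
65..66  -- padding (1B)
66..68  depth  (2B, 2-aligned)
68..72  stride  (4B, 4-aligned)
72..73  c  (1B, 1-aligned)
73..76  -- padding (3B)
76..84  mip_level  (8B, 4-aligned)
sizeof = 84, alignof = 4

84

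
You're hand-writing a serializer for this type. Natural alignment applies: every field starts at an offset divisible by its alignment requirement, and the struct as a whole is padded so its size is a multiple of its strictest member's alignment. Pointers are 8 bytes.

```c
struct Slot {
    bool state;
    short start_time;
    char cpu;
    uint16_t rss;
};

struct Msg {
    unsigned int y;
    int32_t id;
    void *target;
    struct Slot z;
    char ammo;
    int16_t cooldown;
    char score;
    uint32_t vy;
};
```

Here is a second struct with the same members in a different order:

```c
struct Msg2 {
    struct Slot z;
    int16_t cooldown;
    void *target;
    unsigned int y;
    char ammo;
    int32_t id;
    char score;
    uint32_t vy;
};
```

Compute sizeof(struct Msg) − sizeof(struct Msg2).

Slot: 0..1  state  (1B, 1-aligned); 1..2  -- padding (1B); 2..4  start_time  (2B, 2-aligned); 4..5  cpu  (1B, 1-aligned); 5..6  -- padding (1B); 6..8  rss  (2B, 2-aligned); sizeof = 8, alignof = 2
0..4  y  (4B, 4-aligned)
4..8  id  (4B, 4-aligned)
8..16  target  (8B, 8-aligned)
16..24  z  (8B, 2-aligned)
24..25  ammo  (1B, 1-aligned)
25..26  -- padding (1B)
26..28  cooldown  (2B, 2-aligned)
28..29  score  (1B, 1-aligned)
29..32  -- padding (3B)
32..36  vy  (4B, 4-aligned)
36..40  -- tail padding (4B)
sizeof = 40, alignof = 8
— Msg2 —
0..8  z  (8B, 2-aligned)
8..10  cooldown  (2B, 2-aligned)
10..16  -- padding (6B)
16..24  target  (8B, 8-aligned)
24..28  y  (4B, 4-aligned)
28..29  ammo  (1B, 1-aligned)
29..32  -- padding (3B)
32..36  id  (4B, 4-aligned)
36..37  score  (1B, 1-aligned)
37..40  -- padding (3B)
40..44  vy  (4B, 4-aligned)
44..48  -- tail padding (4B)
sizeof = 48, alignof = 8
40 − 48 = -8

-8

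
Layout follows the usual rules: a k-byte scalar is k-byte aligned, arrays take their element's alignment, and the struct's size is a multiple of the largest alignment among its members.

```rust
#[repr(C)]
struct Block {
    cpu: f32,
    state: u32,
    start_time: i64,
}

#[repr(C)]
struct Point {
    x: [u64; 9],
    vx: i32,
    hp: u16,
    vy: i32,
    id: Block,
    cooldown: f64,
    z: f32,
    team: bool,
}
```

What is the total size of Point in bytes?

Block: 0..4  cpu  (4B, 4-aligned); 4..8  state  (4B, 4-aligned); 8..16  start_time  (8B, 8-aligned); sizeof = 16, alignof = 8
0..72  x  (72B, 8-aligned)
72..76  vx  (4B, 4-aligned)
76..78  hp  (2B, 2-aligned)
78..80  -- padding (2B)
80..84  vy  (4B, 4-aligned)
84..88  -- padding (4B)
88..104  id  (16B, 8-aligned)
104..112  cooldown  (8B, 8-aligned)
112..116  z  (4B, 4-aligned)
116..117  team  (1B, 1-aligned)
117..120  -- tail padding (3B)
sizeof = 120, alignof = 8

120 bytes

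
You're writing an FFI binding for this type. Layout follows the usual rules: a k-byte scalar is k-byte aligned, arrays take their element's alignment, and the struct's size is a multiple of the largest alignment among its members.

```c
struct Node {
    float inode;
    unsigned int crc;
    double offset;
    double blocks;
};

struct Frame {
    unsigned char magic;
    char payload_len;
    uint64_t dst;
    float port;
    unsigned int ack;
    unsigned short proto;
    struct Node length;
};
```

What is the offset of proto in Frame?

24

Node: @0: inode [4B, align 4] → 4; @4: crc [4B, align 4] → 8; @8: offset [8B, align 8] → 16; @16: blocks [8B, align 8] → 24; size 24, align 8
@0: magic [1B, align 1] → 1
@1: payload_len [1B, align 1] → 2
+6 pad (align 8)
@8: dst [8B, align 8] → 16
@16: port [4B, align 4] → 20
@20: ack [4B, align 4] → 24
@24: proto [2B, align 2] → 26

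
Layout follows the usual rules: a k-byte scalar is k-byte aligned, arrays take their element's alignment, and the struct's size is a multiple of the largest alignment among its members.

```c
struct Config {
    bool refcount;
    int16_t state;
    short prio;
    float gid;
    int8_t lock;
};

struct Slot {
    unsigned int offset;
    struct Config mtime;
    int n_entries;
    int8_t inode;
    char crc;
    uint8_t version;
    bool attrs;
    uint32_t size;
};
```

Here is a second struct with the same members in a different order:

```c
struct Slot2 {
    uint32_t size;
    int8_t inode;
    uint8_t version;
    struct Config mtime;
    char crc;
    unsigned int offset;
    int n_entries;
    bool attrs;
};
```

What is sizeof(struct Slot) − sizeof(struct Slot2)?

-8

Config: 0..1  refcount  (1B, 1-aligned); 1..2  -- padding (1B); 2..4  state  (2B, 2-aligned); 4..6  prio  (2B, 2-aligned); 6..8  -- padding (2B); 8..12  gid  (4B, 4-aligned); 12..13  lock  (1B, 1-aligned); 13..16  -- tail padding (3B); sizeof = 16, alignof = 4
0..4  offset  (4B, 4-aligned)
4..20  mtime  (16B, 4-aligned)
20..24  n_entries  (4B, 4-aligned)
24..25  inode  (1B, 1-aligned)
25..26  crc  (1B, 1-aligned)
26..27  version  (1B, 1-aligned)
27..28  attrs  (1B, 1-aligned)
28..32  size  (4B, 4-aligned)
sizeof = 32, alignof = 4
— Slot2 —
0..4  size  (4B, 4-aligned)
4..5  inode  (1B, 1-aligned)
5..6  version  (1B, 1-aligned)
6..8  -- padding (2B)
8..24  mtime  (16B, 4-aligned)
24..25  crc  (1B, 1-aligned)
25..28  -- padding (3B)
28..32  offset  (4B, 4-aligned)
32..36  n_entries  (4B, 4-aligned)
36..37  attrs  (1B, 1-aligned)
37..40  -- tail padding (3B)
sizeof = 40, alignof = 4
32 − 40 = -8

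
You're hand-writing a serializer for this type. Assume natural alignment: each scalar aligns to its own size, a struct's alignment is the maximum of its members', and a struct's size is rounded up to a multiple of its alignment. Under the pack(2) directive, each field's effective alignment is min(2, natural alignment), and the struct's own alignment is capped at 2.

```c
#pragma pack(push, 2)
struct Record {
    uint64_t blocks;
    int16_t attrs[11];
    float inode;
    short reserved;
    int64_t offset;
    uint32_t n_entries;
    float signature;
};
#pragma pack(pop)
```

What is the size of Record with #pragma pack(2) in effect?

0..8  blocks  (8B, 2-aligned)
8..30  attrs  (22B, 2-aligned)
30..34  inode  (4B, 2-aligned)
34..36  reserved  (2B, 2-aligned)
36..44  offset  (8B, 2-aligned)
44..48  n_entries  (4B, 2-aligned)
48..52  signature  (4B, 2-aligned)
sizeof = 52, alignof = 2

52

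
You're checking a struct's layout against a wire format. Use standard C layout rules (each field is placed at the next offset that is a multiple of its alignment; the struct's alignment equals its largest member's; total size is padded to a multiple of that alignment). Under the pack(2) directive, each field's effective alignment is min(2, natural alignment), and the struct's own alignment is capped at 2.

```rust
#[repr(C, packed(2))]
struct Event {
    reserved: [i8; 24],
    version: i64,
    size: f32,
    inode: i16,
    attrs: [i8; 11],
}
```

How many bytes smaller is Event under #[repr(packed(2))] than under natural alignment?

6

natural layout:
  0..24  reserved  (24B, 1-aligned)
  24..32  version  (8B, 8-aligned)
  32..36  size  (4B, 4-aligned)
  36..38  inode  (2B, 2-aligned)
  38..49  attrs  (11B, 1-aligned)
  49..56  -- tail padding (7B)
  sizeof = 56, alignof = 8
packed(2) layout:
  0..24  reserved  (24B, 1-aligned)
  24..32  version  (8B, 2-aligned)
  32..36  size  (4B, 2-aligned)
  36..38  inode  (2B, 2-aligned)
  38..49  attrs  (11B, 1-aligned)
  49..50  -- tail padding (1B)
  sizeof = 50, alignof = 2
56 − 50 = 6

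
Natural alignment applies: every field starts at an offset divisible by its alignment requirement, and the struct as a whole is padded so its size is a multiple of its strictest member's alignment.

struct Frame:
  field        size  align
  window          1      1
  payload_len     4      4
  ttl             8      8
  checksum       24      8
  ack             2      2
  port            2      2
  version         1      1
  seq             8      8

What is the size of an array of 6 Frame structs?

336

@0: window [1B, align 1] → 1
+3 pad (align 4)
@4: payload_len [4B, align 4] → 8
@8: ttl [8B, align 8] → 16
@16: checksum [24B, align 8] → 40
@40: ack [2B, align 2] → 42
@42: port [2B, align 2] → 44
@44: version [1B, align 1] → 45
+3 pad (align 8)
@48: seq [8B, align 8] → 56
size 56, align 8
array of 6: 6 × 56 = 336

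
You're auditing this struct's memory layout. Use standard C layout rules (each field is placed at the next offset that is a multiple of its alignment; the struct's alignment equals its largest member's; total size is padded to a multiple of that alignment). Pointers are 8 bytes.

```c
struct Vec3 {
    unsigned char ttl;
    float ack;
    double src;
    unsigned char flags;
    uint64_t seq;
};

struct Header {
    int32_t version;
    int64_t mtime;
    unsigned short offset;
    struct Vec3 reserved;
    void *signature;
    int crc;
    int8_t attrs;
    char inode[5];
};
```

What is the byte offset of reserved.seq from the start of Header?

48

Vec3: ttl at 0 (size 1, align 1) → ends 1; pad 3 to align 4 for ack; ack at 4 (size 4, align 4) → ends 8; src at 8 (size 8, align 8) → ends 16; flags at 16 (size 1, align 1) → ends 17; pad 7 to align 8 for seq; seq at 24 (size 8, align 8) → ends 32; total 32 bytes, alignment 8
version at 0 (size 4, align 4) → ends 4
pad 4 to align 8 for mtime
mtime at 8 (size 8, align 8) → ends 16
offset at 16 (size 2, align 2) → ends 18
pad 6 to align 8 for reserved
reserved at 24 (size 32, align 8) → ends 56
within Vec3: seq at 24
24 + 24 = 48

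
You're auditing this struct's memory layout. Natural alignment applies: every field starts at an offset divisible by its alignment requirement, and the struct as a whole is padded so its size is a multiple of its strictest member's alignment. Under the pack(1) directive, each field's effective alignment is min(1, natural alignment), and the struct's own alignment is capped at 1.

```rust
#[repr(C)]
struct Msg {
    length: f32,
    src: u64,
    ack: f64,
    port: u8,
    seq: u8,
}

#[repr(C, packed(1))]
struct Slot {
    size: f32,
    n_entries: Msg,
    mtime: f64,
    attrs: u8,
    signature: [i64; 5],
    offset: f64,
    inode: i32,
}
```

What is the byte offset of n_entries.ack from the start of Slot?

Msg: 0..4  length  (4B, 4-aligned); 4..8  -- padding (4B); 8..16  src  (8B, 8-aligned); 16..24  ack  (8B, 8-aligned); 24..25  port  (1B, 1-aligned); 25..26  seq  (1B, 1-aligned); 26..32  -- tail padding (6B); sizeof = 32, alignof = 8
0..4  size  (4B, 1-aligned)
4..36  n_entries  (32B, 1-aligned)
within Msg: ack at 16
4 + 16 = 20

20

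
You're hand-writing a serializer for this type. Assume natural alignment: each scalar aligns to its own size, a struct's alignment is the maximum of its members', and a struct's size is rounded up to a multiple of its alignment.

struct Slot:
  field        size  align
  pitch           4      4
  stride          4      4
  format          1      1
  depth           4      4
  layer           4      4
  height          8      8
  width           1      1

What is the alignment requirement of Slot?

member alignments: pitch=4, stride=4, format=1, depth=4, layer=4, height=8, width=1
max = 8

8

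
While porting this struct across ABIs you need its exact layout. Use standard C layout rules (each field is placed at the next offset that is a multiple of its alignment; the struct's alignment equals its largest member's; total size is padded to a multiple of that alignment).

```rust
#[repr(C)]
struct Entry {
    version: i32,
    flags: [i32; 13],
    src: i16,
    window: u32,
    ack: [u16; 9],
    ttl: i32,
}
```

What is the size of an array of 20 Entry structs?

1760

version at 0 (size 4, align 4) → ends 4
flags at 4 (size 52, align 4) → ends 56
src at 56 (size 2, align 2) → ends 58
pad 2 to align 4 for window
window at 60 (size 4, align 4) → ends 64
ack at 64 (size 18, align 2) → ends 82
pad 2 to align 4 for ttl
ttl at 84 (size 4, align 4) → ends 88
total 88 bytes, alignment 4
array of 20: 20 × 88 = 1760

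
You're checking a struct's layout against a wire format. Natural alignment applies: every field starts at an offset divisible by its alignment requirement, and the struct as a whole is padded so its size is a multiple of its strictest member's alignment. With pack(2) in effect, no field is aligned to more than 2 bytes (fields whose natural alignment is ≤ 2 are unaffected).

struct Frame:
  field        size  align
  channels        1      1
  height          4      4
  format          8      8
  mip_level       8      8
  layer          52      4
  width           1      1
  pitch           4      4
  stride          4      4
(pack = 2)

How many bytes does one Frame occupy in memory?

@0: channels [1B, align 1] → 1
+1 pad (align 2)
@2: height [4B, align 2] → 6
@6: format [8B, align 2] → 14
@14: mip_level [8B, align 2] → 22
@22: layer [52B, align 2] → 74
@74: width [1B, align 1] → 75
+1 pad (align 2)
@76: pitch [4B, align 2] → 80
@80: stride [4B, align 2] → 84
size 84, align 2

84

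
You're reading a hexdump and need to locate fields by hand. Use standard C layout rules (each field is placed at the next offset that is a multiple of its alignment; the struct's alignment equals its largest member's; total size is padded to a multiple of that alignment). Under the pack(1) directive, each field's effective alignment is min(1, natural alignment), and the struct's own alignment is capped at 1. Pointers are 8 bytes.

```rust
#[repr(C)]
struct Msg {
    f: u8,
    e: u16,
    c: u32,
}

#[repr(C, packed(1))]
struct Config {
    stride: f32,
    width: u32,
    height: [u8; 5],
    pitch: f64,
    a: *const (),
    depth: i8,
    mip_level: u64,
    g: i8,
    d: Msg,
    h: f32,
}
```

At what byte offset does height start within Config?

8

Msg: f at 0 (size 1, align 1) → ends 1; pad 1 to align 2 for e; e at 2 (size 2, align 2) → ends 4; c at 4 (size 4, align 4) → ends 8; total 8 bytes, alignment 4
stride at 0 (size 4, align 1) → ends 4
width at 4 (size 4, align 1) → ends 8
height at 8 (size 5, align 1) → ends 13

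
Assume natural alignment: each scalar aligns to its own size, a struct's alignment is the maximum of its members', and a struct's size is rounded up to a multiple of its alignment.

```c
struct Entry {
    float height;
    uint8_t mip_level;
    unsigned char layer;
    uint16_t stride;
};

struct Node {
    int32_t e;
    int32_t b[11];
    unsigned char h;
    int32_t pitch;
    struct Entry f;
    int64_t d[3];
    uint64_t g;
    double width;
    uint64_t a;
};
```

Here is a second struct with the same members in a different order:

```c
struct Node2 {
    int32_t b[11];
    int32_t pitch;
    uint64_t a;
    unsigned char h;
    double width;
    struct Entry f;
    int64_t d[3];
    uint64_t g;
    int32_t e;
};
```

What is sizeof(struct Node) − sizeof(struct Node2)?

Entry: @0: height [4B, align 4] → 4; @4: mip_level [1B, align 1] → 5; @5: layer [1B, align 1] → 6; @6: stride [2B, align 2] → 8; size 8, align 4
@0: e [4B, align 4] → 4
@4: b [44B, align 4] → 48
@48: h [1B, align 1] → 49
+3 pad (align 4)
@52: pitch [4B, align 4] → 56
@56: f [8B, align 4] → 64
@64: d [24B, align 8] → 88
@88: g [8B, align 8] → 96
@96: width [8B, align 8] → 104
@104: a [8B, align 8] → 112
size 112, align 8
— Node2 —
@0: b [44B, align 4] → 44
@44: pitch [4B, align 4] → 48
@48: a [8B, align 8] → 56
@56: h [1B, align 1] → 57
+7 pad (align 8)
@64: width [8B, align 8] → 72
@72: f [8B, align 4] → 80
@80: d [24B, align 8] → 104
@104: g [8B, align 8] → 112
@112: e [4B, align 4] → 116
+4 tail pad (align 8)
size 120, align 8
112 − 120 = -8

-8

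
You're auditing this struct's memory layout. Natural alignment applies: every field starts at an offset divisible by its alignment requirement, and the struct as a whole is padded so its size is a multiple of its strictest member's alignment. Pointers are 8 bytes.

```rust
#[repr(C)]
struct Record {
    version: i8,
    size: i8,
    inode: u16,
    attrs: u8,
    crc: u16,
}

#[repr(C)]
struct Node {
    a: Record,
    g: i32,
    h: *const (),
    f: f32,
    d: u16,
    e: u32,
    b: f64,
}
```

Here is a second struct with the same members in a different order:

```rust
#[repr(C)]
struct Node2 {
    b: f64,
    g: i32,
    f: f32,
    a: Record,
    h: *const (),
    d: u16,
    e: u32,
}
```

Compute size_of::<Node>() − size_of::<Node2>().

Record: version at 0 (size 1, align 1) → ends 1; size at 1 (size 1, align 1) → ends 2; inode at 2 (size 2, align 2) → ends 4; attrs at 4 (size 1, align 1) → ends 5; pad 1 to align 2 for crc; crc at 6 (size 2, align 2) → ends 8; total 8 bytes, alignment 2
a at 0 (size 8, align 2) → ends 8
g at 8 (size 4, align 4) → ends 12
pad 4 to align 8 for h
h at 16 (size 8, align 8) → ends 24
f at 24 (size 4, align 4) → ends 28
d at 28 (size 2, align 2) → ends 30
pad 2 to align 4 for e
e at 32 (size 4, align 4) → ends 36
pad 4 to align 8 for b
b at 40 (size 8, align 8) → ends 48
total 48 bytes, alignment 8
— Node2 —
b at 0 (size 8, align 8) → ends 8
g at 8 (size 4, align 4) → ends 12
f at 12 (size 4, align 4) → ends 16
a at 16 (size 8, align 2) → ends 24
h at 24 (size 8, align 8) → ends 32
d at 32 (size 2, align 2) → ends 34
pad 2 to align 4 for e
e at 36 (size 4, align 4) → ends 40
total 40 bytes, alignment 8
48 − 40 = 8

8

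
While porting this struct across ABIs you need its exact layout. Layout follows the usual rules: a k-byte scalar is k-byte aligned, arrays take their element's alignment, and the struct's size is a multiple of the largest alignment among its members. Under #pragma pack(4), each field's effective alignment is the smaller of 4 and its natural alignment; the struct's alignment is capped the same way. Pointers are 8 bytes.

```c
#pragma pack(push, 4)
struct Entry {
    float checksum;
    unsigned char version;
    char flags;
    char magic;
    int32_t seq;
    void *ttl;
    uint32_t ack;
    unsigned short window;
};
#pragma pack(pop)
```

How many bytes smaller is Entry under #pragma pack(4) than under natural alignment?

4

natural layout:
  @0: checksum [4B, align 4] → 4
  @4: version [1B, align 1] → 5
  @5: flags [1B, align 1] → 6
  @6: magic [1B, align 1] → 7
  +1 pad (align 4)
  @8: seq [4B, align 4] → 12
  +4 pad (align 8)
  @16: ttl [8B, align 8] → 24
  @24: ack [4B, align 4] → 28
  @28: window [2B, align 2] → 30
  +2 tail pad (align 8)
  size 32, align 8
packed(4) layout:
  @0: checksum [4B, align 4] → 4
  @4: version [1B, align 1] → 5
  @5: flags [1B, align 1] → 6
  @6: magic [1B, align 1] → 7
  +1 pad (align 4)
  @8: seq [4B, align 4] → 12
  @12: ttl [8B, align 4] → 20
  @20: ack [4B, align 4] → 24
  @24: window [2B, align 2] → 26
  +2 tail pad (align 4)
  size 28, align 4
32 − 28 = 4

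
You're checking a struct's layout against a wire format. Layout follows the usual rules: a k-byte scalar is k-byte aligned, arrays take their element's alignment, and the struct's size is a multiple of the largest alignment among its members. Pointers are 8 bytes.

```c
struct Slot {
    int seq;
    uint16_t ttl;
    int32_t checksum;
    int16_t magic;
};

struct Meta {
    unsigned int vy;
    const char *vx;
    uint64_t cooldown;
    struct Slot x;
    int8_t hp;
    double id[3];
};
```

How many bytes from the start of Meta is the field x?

Slot: seq at 0 (size 4, align 4) → ends 4; ttl at 4 (size 2, align 2) → ends 6; pad 2 to align 4 for checksum; checksum at 8 (size 4, align 4) → ends 12; magic at 12 (size 2, align 2) → ends 14; tail pad 2 to reach multiple of 4; total 16 bytes, alignment 4
vy at 0 (size 4, align 4) → ends 4
pad 4 to align 8 for vx
vx at 8 (size 8, align 8) → ends 16
cooldown at 16 (size 8, align 8) → ends 24
x at 24 (size 16, align 4) → ends 40

24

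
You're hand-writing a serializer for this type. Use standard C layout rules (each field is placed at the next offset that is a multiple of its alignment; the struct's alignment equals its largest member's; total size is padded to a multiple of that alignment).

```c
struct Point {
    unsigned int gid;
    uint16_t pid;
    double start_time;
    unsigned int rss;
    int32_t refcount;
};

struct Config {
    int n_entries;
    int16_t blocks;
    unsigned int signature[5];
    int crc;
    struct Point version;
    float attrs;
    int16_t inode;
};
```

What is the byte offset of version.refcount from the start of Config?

Point: gid at 0 (size 4, align 4) → ends 4; pid at 4 (size 2, align 2) → ends 6; pad 2 to align 8 for start_time; start_time at 8 (size 8, align 8) → ends 16; rss at 16 (size 4, align 4) → ends 20; refcount at 20 (size 4, align 4) → ends 24; total 24 bytes, alignment 8
n_entries at 0 (size 4, align 4) → ends 4
blocks at 4 (size 2, align 2) → ends 6
pad 2 to align 4 for signature
signature at 8 (size 20, align 4) → ends 28
crc at 28 (size 4, align 4) → ends 32
version at 32 (size 24, align 8) → ends 56
within Point: refcount at 20
32 + 20 = 52

52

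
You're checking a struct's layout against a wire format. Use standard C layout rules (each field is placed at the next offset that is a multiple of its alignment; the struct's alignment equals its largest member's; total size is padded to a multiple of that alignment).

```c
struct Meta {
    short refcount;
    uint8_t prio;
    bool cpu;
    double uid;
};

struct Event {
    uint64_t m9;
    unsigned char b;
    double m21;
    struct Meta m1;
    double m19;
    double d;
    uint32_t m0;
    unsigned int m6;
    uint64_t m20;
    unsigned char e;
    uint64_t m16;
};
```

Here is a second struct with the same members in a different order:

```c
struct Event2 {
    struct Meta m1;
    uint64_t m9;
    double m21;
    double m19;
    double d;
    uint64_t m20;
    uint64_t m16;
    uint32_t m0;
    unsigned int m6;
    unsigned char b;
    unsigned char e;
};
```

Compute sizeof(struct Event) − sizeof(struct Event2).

8

Meta: @0: refcount [2B, align 2] → 2; @2: prio [1B, align 1] → 3; @3: cpu [1B, align 1] → 4; +4 pad (align 8); @8: uid [8B, align 8] → 16; size 16, align 8
@0: m9 [8B, align 8] → 8
@8: b [1B, align 1] → 9
+7 pad (align 8)
@16: m21 [8B, align 8] → 24
@24: m1 [16B, align 8] → 40
@40: m19 [8B, align 8] → 48
@48: d [8B, align 8] → 56
@56: m0 [4B, align 4] → 60
@60: m6 [4B, align 4] → 64
@64: m20 [8B, align 8] → 72
@72: e [1B, align 1] → 73
+7 pad (align 8)
@80: m16 [8B, align 8] → 88
size 88, align 8
— Event2 —
@0: m1 [16B, align 8] → 16
@16: m9 [8B, align 8] → 24
@24: m21 [8B, align 8] → 32
@32: m19 [8B, align 8] → 40
@40: d [8B, align 8] → 48
@48: m20 [8B, align 8] → 56
@56: m16 [8B, align 8] → 64
@64: m0 [4B, align 4] → 68
@68: m6 [4B, align 4] → 72
@72: b [1B, align 1] → 73
@73: e [1B, align 1] → 74
+6 tail pad (align 8)
size 80, align 8
88 − 80 = 8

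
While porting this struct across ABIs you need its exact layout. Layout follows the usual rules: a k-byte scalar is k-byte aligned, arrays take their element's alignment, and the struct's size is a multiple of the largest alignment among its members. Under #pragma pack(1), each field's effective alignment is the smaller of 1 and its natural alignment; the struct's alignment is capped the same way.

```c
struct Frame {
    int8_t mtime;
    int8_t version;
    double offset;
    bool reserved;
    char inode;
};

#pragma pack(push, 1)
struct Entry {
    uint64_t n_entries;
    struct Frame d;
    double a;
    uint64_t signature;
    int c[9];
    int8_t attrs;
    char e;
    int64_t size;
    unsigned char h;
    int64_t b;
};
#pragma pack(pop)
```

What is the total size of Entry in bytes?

Frame: @0: mtime [1B, align 1] → 1; @1: version [1B, align 1] → 2; +6 pad (align 8); @8: offset [8B, align 8] → 16; @16: reserved [1B, align 1] → 17; @17: inode [1B, align 1] → 18; +6 tail pad (align 8); size 24, align 8
@0: n_entries [8B, align 1] → 8
@8: d [24B, align 1] → 32
@32: a [8B, align 1] → 40
@40: signature [8B, align 1] → 48
@48: c [36B, align 1] → 84
@84: attrs [1B, align 1] → 85
@85: e [1B, align 1] → 86
@86: size [8B, align 1] → 94
@94: h [1B, align 1] → 95
@95: b [8B, align 1] → 103
size 103, align 1

103 bytes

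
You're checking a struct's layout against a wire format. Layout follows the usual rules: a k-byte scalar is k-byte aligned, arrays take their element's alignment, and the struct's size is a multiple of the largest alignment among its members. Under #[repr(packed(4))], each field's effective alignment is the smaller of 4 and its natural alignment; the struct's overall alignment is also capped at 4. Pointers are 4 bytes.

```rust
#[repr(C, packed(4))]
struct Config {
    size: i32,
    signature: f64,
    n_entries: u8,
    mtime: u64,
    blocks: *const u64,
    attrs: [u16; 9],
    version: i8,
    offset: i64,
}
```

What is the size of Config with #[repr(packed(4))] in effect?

56

@0: size [4B, align 4] → 4
@4: signature [8B, align 4] → 12
@12: n_entries [1B, align 1] → 13
+3 pad (align 4)
@16: mtime [8B, align 4] → 24
@24: blocks [4B, align 4] → 28
@28: attrs [18B, align 2] → 46
@46: version [1B, align 1] → 47
+1 pad (align 4)
@48: offset [8B, align 4] → 56
size 56, align 4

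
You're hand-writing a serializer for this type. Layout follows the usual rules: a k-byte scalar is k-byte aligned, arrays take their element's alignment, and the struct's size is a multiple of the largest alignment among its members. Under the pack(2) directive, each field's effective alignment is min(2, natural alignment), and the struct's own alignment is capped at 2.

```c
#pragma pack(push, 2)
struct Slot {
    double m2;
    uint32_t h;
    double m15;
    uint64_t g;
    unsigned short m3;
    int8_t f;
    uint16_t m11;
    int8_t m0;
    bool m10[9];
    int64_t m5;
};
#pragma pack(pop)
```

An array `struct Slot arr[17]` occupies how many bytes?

884

m2 at 0 (size 8, align 2) → ends 8
h at 8 (size 4, align 2) → ends 12
m15 at 12 (size 8, align 2) → ends 20
g at 20 (size 8, align 2) → ends 28
m3 at 28 (size 2, align 2) → ends 30
f at 30 (size 1, align 1) → ends 31
pad 1 to align 2 for m11
m11 at 32 (size 2, align 2) → ends 34
m0 at 34 (size 1, align 1) → ends 35
m10 at 35 (size 9, align 1) → ends 44
m5 at 44 (size 8, align 2) → ends 52
total 52 bytes, alignment 2
array of 17: 17 × 52 = 884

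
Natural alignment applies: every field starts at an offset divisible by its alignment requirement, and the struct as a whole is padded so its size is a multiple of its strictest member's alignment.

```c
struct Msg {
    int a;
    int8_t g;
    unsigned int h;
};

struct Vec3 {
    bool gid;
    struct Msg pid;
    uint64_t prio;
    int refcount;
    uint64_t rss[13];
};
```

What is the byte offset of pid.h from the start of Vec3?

12

Msg: 0..4  a  (4B, 4-aligned); 4..5  g  (1B, 1-aligned); 5..8  -- padding (3B); 8..12  h  (4B, 4-aligned); sizeof = 12, alignof = 4
0..1  gid  (1B, 1-aligned)
1..4  -- padding (3B)
4..16  pid  (12B, 4-aligned)
within Msg: h at 8
4 + 8 = 12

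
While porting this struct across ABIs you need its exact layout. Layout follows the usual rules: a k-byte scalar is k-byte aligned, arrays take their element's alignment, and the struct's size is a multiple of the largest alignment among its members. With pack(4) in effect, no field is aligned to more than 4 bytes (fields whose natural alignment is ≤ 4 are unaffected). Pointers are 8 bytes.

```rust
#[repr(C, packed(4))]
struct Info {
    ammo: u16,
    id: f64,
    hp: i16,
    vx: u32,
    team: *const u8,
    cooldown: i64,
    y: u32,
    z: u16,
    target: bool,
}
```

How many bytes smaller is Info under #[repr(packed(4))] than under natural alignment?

natural layout:
  ammo at 0 (size 2, align 2) → ends 2
  pad 6 to align 8 for id
  id at 8 (size 8, align 8) → ends 16
  hp at 16 (size 2, align 2) → ends 18
  pad 2 to align 4 for vx
  vx at 20 (size 4, align 4) → ends 24
  team at 24 (size 8, align 8) → ends 32
  cooldown at 32 (size 8, align 8) → ends 40
  y at 40 (size 4, align 4) → ends 44
  z at 44 (size 2, align 2) → ends 46
  target at 46 (size 1, align 1) → ends 47
  tail pad 1 to reach multiple of 8
  total 48 bytes, alignment 8
packed(4) layout:
  ammo at 0 (size 2, align 2) → ends 2
  pad 2 to align 4 for id
  id at 4 (size 8, align 4) → ends 12
  hp at 12 (size 2, align 2) → ends 14
  pad 2 to align 4 for vx
  vx at 16 (size 4, align 4) → ends 20
  team at 20 (size 8, align 4) → ends 28
  cooldown at 28 (size 8, align 4) → ends 36
  y at 36 (size 4, align 4) → ends 40
  z at 40 (size 2, align 2) → ends 42
  target at 42 (size 1, align 1) → ends 43
  tail pad 1 to reach multiple of 4
  total 44 bytes, alignment 4
48 − 44 = 4

4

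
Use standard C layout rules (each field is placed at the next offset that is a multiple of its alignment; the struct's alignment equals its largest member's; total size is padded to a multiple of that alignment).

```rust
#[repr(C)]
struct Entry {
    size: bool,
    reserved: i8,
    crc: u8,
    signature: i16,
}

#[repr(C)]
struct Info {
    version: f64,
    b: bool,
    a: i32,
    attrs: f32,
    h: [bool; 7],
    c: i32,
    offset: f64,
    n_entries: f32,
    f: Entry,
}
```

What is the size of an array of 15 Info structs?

Entry: @0: size [1B, align 1] → 1; @1: reserved [1B, align 1] → 2; @2: crc [1B, align 1] → 3; +1 pad (align 2); @4: signature [2B, align 2] → 6; size 6, align 2
@0: version [8B, align 8] → 8
@8: b [1B, align 1] → 9
+3 pad (align 4)
@12: a [4B, align 4] → 16
@16: attrs [4B, align 4] → 20
@20: h [7B, align 1] → 27
+1 pad (align 4)
@28: c [4B, align 4] → 32
@32: offset [8B, align 8] → 40
@40: n_entries [4B, align 4] → 44
@44: f [6B, align 2] → 50
+6 tail pad (align 8)
size 56, align 8
array of 15: 15 × 56 = 840

840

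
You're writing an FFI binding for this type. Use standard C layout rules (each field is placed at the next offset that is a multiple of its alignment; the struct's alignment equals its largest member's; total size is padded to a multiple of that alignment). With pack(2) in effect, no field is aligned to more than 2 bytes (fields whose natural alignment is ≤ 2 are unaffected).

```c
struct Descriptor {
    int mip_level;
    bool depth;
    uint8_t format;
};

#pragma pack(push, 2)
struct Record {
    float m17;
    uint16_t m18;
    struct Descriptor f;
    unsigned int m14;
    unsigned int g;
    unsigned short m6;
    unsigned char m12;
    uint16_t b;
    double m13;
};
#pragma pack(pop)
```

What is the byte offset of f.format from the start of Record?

Descriptor: @0: mip_level [4B, align 4] → 4; @4: depth [1B, align 1] → 5; @5: format [1B, align 1] → 6; +2 tail pad (align 4); size 8, align 4
@0: m17 [4B, align 2] → 4
@4: m18 [2B, align 2] → 6
@6: f [8B, align 2] → 14
within Descriptor: format at 5
6 + 5 = 11

11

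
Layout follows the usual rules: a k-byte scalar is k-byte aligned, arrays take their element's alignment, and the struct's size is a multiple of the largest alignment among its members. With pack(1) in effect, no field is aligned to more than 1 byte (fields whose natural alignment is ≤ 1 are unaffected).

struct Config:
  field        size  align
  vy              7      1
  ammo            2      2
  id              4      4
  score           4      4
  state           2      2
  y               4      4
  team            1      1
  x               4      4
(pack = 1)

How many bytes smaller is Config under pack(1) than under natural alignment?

natural layout:
  @0: vy [7B, align 1] → 7
  +1 pad (align 2)
  @8: ammo [2B, align 2] → 10
  +2 pad (align 4)
  @12: id [4B, align 4] → 16
  @16: score [4B, align 4] → 20
  @20: state [2B, align 2] → 22
  +2 pad (align 4)
  @24: y [4B, align 4] → 28
  @28: team [1B, align 1] → 29
  +3 pad (align 4)
  @32: x [4B, align 4] → 36
  size 36, align 4
packed(1) layout:
  @0: vy [7B, align 1] → 7
  @7: ammo [2B, align 1] → 9
  @9: id [4B, align 1] → 13
  @13: score [4B, align 1] → 17
  @17: state [2B, align 1] → 19
  @19: y [4B, align 1] → 23
  @23: team [1B, align 1] → 24
  @24: x [4B, align 1] → 28
  size 28, align 1
36 − 28 = 8

8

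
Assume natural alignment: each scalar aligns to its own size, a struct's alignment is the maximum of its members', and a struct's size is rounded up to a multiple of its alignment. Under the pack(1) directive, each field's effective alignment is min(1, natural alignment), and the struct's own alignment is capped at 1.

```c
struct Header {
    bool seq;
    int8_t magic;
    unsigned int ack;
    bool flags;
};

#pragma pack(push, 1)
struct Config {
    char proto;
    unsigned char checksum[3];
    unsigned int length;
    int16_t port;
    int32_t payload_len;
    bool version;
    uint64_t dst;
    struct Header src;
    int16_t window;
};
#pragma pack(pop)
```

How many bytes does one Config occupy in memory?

37 bytes

Header: seq at 0 (size 1, align 1) → ends 1; magic at 1 (size 1, align 1) → ends 2; pad 2 to align 4 for ack; ack at 4 (size 4, align 4) → ends 8; flags at 8 (size 1, align 1) → ends 9; tail pad 3 to reach multiple of 4; total 12 bytes, alignment 4
proto at 0 (size 1, align 1) → ends 1
checksum at 1 (size 3, align 1) → ends 4
length at 4 (size 4, align 1) → ends 8
port at 8 (size 2, align 1) → ends 10
payload_len at 10 (size 4, align 1) → ends 14
version at 14 (size 1, align 1) → ends 15
dst at 15 (size 8, align 1) → ends 23
src at 23 (size 12, align 1) → ends 35
window at 35 (size 2, align 1) → ends 37
total 37 bytes, alignment 1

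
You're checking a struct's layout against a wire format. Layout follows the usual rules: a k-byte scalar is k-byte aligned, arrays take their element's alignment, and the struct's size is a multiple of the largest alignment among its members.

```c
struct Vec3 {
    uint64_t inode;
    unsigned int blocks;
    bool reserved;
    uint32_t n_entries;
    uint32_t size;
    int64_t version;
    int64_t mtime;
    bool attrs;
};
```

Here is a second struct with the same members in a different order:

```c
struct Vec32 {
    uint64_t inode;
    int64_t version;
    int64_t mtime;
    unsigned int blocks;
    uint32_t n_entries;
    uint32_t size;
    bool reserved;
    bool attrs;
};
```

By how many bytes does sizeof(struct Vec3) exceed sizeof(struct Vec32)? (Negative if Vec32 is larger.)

8

@0: inode [8B, align 8] → 8
@8: blocks [4B, align 4] → 12
@12: reserved [1B, align 1] → 13
+3 pad (align 4)
@16: n_entries [4B, align 4] → 20
@20: size [4B, align 4] → 24
@24: version [8B, align 8] → 32
@32: mtime [8B, align 8] → 40
@40: attrs [1B, align 1] → 41
+7 tail pad (align 8)
size 48, align 8
— Vec32 —
@0: inode [8B, align 8] → 8
@8: version [8B, align 8] → 16
@16: mtime [8B, align 8] → 24
@24: blocks [4B, align 4] → 28
@28: n_entries [4B, align 4] → 32
@32: size [4B, align 4] → 36
@36: reserved [1B, align 1] → 37
@37: attrs [1B, align 1] → 38
+2 tail pad (align 8)
size 40, align 8
48 − 40 = 8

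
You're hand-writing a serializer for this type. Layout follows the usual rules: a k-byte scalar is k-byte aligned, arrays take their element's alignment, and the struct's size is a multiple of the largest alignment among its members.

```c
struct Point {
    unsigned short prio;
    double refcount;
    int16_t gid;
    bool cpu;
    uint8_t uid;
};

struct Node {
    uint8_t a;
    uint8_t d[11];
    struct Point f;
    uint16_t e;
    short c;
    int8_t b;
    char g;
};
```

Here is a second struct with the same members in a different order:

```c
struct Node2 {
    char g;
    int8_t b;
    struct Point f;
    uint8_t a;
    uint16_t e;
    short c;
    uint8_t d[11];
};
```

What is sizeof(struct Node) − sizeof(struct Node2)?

-8

Point: prio at 0 (size 2, align 2) → ends 2; pad 6 to align 8 for refcount; refcount at 8 (size 8, align 8) → ends 16; gid at 16 (size 2, align 2) → ends 18; cpu at 18 (size 1, align 1) → ends 19; uid at 19 (size 1, align 1) → ends 20; tail pad 4 to reach multiple of 8; total 24 bytes, alignment 8
a at 0 (size 1, align 1) → ends 1
d at 1 (size 11, align 1) → ends 12
pad 4 to align 8 for f
f at 16 (size 24, align 8) → ends 40
e at 40 (size 2, align 2) → ends 42
c at 42 (size 2, align 2) → ends 44
b at 44 (size 1, align 1) → ends 45
g at 45 (size 1, align 1) → ends 46
tail pad 2 to reach multiple of 8
total 48 bytes, alignment 8
— Node2 —
g at 0 (size 1, align 1) → ends 1
b at 1 (size 1, align 1) → ends 2
pad 6 to align 8 for f
f at 8 (size 24, align 8) → ends 32
a at 32 (size 1, align 1) → ends 33
pad 1 to align 2 for e
e at 34 (size 2, align 2) → ends 36
c at 36 (size 2, align 2) → ends 38
d at 38 (size 11, align 1) → ends 49
tail pad 7 to reach multiple of 8
total 56 bytes, alignment 8
48 − 56 = -8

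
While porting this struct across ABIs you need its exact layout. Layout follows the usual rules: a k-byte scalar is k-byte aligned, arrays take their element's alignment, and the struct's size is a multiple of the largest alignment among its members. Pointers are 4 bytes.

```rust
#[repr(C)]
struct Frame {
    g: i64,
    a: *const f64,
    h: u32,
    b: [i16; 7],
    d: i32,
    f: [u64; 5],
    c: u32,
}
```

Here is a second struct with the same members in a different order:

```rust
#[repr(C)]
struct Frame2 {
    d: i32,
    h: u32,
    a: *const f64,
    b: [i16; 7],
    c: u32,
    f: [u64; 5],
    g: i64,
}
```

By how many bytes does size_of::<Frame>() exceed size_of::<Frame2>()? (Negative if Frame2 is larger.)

@0: g [8B, align 8] → 8
@8: a [4B, align 4] → 12
@12: h [4B, align 4] → 16
@16: b [14B, align 2] → 30
+2 pad (align 4)
@32: d [4B, align 4] → 36
+4 pad (align 8)
@40: f [40B, align 8] → 80
@80: c [4B, align 4] → 84
+4 tail pad (align 8)
size 88, align 8
— Frame2 —
@0: d [4B, align 4] → 4
@4: h [4B, align 4] → 8
@8: a [4B, align 4] → 12
@12: b [14B, align 2] → 26
+2 pad (align 4)
@28: c [4B, align 4] → 32
@32: f [40B, align 8] → 72
@72: g [8B, align 8] → 80
size 80, align 8
88 − 80 = 8

8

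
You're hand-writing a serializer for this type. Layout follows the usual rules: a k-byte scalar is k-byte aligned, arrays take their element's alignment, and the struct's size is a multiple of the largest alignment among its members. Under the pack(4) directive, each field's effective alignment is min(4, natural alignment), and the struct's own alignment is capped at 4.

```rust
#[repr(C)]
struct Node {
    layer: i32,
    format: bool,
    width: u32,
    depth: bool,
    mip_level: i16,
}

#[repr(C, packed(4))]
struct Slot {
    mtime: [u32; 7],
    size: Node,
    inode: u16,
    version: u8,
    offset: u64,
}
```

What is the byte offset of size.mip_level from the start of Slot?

42

Node: @0: layer [4B, align 4] → 4; @4: format [1B, align 1] → 5; +3 pad (align 4); @8: width [4B, align 4] → 12; @12: depth [1B, align 1] → 13; +1 pad (align 2); @14: mip_level [2B, align 2] → 16; size 16, align 4
@0: mtime [28B, align 4] → 28
@28: size [16B, align 4] → 44
within Node: mip_level at 14
28 + 14 = 42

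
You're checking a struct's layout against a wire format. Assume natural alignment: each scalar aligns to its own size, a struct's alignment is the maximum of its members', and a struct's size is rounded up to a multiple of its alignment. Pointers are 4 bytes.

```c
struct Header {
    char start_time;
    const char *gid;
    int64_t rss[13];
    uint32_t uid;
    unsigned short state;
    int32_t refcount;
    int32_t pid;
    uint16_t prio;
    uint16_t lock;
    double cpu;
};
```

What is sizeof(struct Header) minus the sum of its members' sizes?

@0: start_time [1B, align 1] → 1
+3 pad (align 4)
@4: gid [4B, align 4] → 8
@8: rss [104B, align 8] → 112
@112: uid [4B, align 4] → 116
@116: state [2B, align 2] → 118
+2 pad (align 4)
@120: refcount [4B, align 4] → 124
@124: pid [4B, align 4] → 128
@128: prio [2B, align 2] → 130
@130: lock [2B, align 2] → 132
+4 pad (align 8)
@136: cpu [8B, align 8] → 144
size 144, align 8
data bytes 135, size 144 → padding 9

9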